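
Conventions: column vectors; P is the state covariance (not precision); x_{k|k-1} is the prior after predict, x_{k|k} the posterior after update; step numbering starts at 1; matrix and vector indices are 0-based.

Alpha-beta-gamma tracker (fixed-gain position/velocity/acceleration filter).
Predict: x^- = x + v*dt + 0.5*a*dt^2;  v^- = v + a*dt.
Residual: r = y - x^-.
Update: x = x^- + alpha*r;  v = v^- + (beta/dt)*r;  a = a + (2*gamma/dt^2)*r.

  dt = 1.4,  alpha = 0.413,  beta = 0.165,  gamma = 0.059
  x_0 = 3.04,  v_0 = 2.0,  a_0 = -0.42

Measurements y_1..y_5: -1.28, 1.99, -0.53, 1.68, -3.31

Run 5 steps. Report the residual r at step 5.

resid = 2.4295

step 1: x_pred=5.4284  r=-6.7084  x^+=2.6578  v^+=0.6214  a^+=-0.8239
step 2: x_pred=2.7203  r=-0.7303  x^+=2.4187  v^+=-0.6181  a^+=-0.8678
step 3: x_pred=0.7028  r=-1.2328  x^+=0.1937  v^+=-1.9784  a^+=-0.9421
step 4: x_pred=-3.4993  r=5.1793  x^+=-1.3603  v^+=-2.6869  a^+=-0.6302
step 5: x_pred=-5.7395  r=2.4295  x^+=-4.7361  v^+=-3.2829  a^+=-0.4840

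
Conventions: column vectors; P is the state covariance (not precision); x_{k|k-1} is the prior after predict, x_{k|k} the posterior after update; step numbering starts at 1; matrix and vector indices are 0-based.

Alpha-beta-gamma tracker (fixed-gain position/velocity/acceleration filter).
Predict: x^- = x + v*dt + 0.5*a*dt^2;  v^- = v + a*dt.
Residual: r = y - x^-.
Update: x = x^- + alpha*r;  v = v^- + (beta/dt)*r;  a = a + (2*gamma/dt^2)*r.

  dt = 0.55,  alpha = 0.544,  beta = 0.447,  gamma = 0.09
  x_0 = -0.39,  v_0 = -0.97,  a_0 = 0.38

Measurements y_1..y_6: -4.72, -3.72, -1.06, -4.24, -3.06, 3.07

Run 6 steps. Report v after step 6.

step 1: x_pred=-0.8660  r=-3.8540  x^+=-2.9626  v^+=-3.8932  a^+=-1.9133
step 2: x_pred=-5.3932  r=1.6732  x^+=-4.4830  v^+=-3.5856  a^+=-0.9176
step 3: x_pred=-6.5939  r=5.5339  x^+=-3.5835  v^+=0.4072  a^+=2.3753
step 4: x_pred=-3.0002  r=-1.2398  x^+=-3.6747  v^+=0.7060  a^+=1.6376
step 5: x_pred=-3.0387  r=-0.0213  x^+=-3.0503  v^+=1.5893  a^+=1.6249
step 6: x_pred=-1.9304  r=5.0004  x^+=0.7898  v^+=6.5470  a^+=4.6003

v_post = 6.5470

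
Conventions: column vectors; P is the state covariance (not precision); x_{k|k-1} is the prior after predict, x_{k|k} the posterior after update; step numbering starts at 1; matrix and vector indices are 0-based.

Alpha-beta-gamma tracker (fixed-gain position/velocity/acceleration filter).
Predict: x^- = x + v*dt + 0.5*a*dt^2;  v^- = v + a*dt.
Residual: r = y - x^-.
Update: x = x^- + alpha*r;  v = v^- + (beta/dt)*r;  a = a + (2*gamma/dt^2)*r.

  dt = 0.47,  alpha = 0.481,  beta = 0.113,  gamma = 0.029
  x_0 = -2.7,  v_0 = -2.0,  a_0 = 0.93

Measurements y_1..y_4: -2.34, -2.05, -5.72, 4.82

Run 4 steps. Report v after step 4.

step 1: x_pred=-3.5373  r=1.1973  x^+=-2.9614  v^+=-1.2750  a^+=1.2444
step 2: x_pred=-3.4232  r=1.3732  x^+=-2.7627  v^+=-0.3600  a^+=1.6049
step 3: x_pred=-2.7547  r=-2.9653  x^+=-4.1810  v^+=-0.3187  a^+=0.8263
step 4: x_pred=-4.2395  r=9.0595  x^+=0.1181  v^+=2.2478  a^+=3.2050

v_post = 2.2478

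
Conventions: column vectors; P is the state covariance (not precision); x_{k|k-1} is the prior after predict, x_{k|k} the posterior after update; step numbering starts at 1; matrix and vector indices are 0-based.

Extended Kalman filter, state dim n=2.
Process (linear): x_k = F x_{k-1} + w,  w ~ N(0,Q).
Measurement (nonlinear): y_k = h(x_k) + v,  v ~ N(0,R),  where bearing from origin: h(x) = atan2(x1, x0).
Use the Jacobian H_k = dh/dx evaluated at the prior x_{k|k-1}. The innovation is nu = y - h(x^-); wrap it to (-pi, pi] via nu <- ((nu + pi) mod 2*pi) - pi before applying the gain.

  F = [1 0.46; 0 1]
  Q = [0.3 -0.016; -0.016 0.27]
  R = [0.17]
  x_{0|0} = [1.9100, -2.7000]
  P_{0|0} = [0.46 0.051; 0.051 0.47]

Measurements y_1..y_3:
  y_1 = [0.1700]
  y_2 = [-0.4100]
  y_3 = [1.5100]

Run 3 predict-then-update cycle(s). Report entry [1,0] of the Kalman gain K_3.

K[1,0] = 0.8371

step 1: x^-=[0.6680, -2.7000]  P^-=[0.9064 0.2512; 0.2512 0.7400]  H_jac=[0.3490 0.0863]  S=[0.3011]  K=[1.1228; 0.5034]  nu=[1.4983]  x^+=[2.3502, -1.9457]  P^+=[0.5269 0.0810; 0.0810 0.6637]
step 2: x^-=[1.4552, -1.9457]  P^-=[1.0418 0.3703; 0.3703 0.9337]  H_jac=[0.3296 0.2465]  S=[0.4001]  K=[1.0864; 0.8803]  nu=[0.5186]  x^+=[2.0187, -1.4891]  P^+=[0.5696 -0.0123; -0.0123 0.6236]
step 3: x^-=[1.3337, -1.4891]  P^-=[0.9902 0.2585; 0.2585 0.8936]  H_jac=[0.3726 0.3337]  S=[0.4713]  K=[0.9659; 0.8371]  nu=[2.3504]  x^+=[3.6040, 0.4785]  P^+=[0.5504 -0.1226; -0.1226 0.5633]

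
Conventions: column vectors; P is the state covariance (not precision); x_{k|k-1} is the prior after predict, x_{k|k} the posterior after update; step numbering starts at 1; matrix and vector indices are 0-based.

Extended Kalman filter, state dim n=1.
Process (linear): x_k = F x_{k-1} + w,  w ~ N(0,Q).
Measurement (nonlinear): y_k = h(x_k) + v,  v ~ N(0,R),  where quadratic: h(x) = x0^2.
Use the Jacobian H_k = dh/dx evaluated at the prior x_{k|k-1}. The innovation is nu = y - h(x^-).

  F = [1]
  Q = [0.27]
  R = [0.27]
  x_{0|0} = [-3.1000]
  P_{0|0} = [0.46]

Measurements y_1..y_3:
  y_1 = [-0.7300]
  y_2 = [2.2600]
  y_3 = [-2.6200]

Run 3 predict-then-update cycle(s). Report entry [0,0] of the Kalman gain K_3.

K[0,0] = -0.3032

step 1: x^-=[-3.1000]  P^-=[0.7300]  H_jac=[-6.2000]  S=[28.3312]  K=[-0.1598]  nu=[-10.3400]  x^+=[-1.4482]  P^+=[0.0070]
step 2: x^-=[-1.4482]  P^-=[0.2770]  H_jac=[-2.8963]  S=[2.5933]  K=[-0.3093]  nu=[0.1629]  x^+=[-1.4985]  P^+=[0.0288]
step 3: x^-=[-1.4985]  P^-=[0.2988]  H_jac=[-2.9971]  S=[2.9542]  K=[-0.3032]  nu=[-4.8656]  x^+=[-0.0234]  P^+=[0.0273]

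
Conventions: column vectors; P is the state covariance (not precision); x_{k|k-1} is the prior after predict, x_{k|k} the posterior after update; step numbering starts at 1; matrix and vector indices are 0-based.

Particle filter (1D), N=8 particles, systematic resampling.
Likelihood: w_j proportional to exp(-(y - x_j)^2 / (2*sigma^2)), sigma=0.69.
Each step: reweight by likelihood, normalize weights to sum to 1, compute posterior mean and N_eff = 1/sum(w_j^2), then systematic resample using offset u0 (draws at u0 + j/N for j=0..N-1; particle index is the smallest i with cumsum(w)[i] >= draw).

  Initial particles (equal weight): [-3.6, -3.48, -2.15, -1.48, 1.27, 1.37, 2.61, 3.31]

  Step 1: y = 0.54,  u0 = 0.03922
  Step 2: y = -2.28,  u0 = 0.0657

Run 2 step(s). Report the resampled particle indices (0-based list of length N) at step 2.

step 1: w=[0.0000, 0.0000, 0.0005, 0.0127, 0.5280, 0.4482, 0.0103, 0.0003]  mean=1.2926  Neff=2.0834  idx=[4, 4, 4, 4, 4, 5, 5, 5]
step 2: w=[0.1560, 0.1560, 0.1560, 0.1560, 0.1560, 0.0733, 0.0733, 0.0733]  mean=1.2920  Neff=7.2542  idx=[0, 1, 2, 2, 3, 4, 5, 7]

resampled_idx = [0, 1, 2, 2, 3, 4, 5, 7]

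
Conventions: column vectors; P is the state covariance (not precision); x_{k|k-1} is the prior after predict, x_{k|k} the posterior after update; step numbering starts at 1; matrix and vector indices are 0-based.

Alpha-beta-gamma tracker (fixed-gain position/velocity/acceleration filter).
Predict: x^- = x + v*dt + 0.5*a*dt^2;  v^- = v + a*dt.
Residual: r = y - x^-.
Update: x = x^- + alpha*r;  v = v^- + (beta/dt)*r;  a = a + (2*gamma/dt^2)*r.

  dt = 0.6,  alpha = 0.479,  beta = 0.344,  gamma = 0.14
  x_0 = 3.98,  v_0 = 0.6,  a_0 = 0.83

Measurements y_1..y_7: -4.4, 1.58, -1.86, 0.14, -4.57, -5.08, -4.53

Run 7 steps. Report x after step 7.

x_post = -3.7029

step 1: x_pred=4.4894  r=-8.8894  x^+=0.2314  v^+=-3.9986  a^+=-6.0840
step 2: x_pred=-3.2629  r=4.8429  x^+=-0.9431  v^+=-4.8724  a^+=-2.3173
step 3: x_pred=-4.2837  r=2.4237  x^+=-3.1227  v^+=-4.8732  a^+=-0.4322
step 4: x_pred=-6.1244  r=6.2644  x^+=-3.1238  v^+=-1.5409  a^+=4.4401
step 5: x_pred=-3.2491  r=-1.3209  x^+=-3.8818  v^+=0.3659  a^+=3.4128
step 6: x_pred=-3.0480  r=-2.0320  x^+=-4.0213  v^+=1.2485  a^+=1.8323
step 7: x_pred=-2.9424  r=-1.5876  x^+=-3.7029  v^+=1.4377  a^+=0.5975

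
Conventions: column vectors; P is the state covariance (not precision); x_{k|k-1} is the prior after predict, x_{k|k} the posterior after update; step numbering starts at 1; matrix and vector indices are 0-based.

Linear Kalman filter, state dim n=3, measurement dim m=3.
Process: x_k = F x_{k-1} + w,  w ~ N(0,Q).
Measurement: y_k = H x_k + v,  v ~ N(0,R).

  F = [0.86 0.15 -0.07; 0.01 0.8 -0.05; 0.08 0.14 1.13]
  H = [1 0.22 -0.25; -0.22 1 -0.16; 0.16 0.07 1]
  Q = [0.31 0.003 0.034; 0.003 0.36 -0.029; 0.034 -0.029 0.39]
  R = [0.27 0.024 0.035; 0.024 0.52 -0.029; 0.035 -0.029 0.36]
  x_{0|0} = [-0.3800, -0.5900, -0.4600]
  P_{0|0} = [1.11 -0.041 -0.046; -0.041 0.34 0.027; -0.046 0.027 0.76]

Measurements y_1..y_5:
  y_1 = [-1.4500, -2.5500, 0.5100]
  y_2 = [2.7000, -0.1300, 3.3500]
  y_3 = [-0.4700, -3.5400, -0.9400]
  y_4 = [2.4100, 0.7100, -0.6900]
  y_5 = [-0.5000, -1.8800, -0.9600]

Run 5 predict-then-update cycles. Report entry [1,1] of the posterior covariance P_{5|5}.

step 1: x^-=[-0.3831, -0.4528, -0.6328]  P^-=[1.1367 0.0280 0.0118; 0.0280 0.5768 -0.0118; 0.0118 -0.0118 1.3735]  S=[1.5282 -0.0154 -0.1057; -0.0154 1.1793 -0.2589; -0.1057 -0.2589 1.7682]  K=[0.7537 -0.1507 0.1336; 0.1154 0.5090 0.1001; -0.1662 -0.0333 0.7626]  nu=[-1.1255, -2.2827, 1.2358]  x^+=[-0.7222, -1.6208, 0.5727]  P^+=[0.2177 -0.0091 0.0447; -0.0091 0.2639 0.0083; 0.0447 0.0083 0.2619]
step 2: x^-=[-0.9043, -1.3325, 0.3625]  P^-=[0.4703 0.0287 0.0771; 0.0287 0.5287 -0.0069; 0.0771 -0.0069 0.7415]  S=[0.7871 0.0877 0.0086; 0.0877 1.0855 -0.1488; 0.0086 -0.1488 1.1405]  K=[0.5923 -0.1122 0.1162; 0.1314 0.4844 0.0926; -0.1434 -0.0295 0.6578]  nu=[3.9881, 1.0616, 3.2255]  x^+=[1.7136, 0.0047, 1.8808]  P^+=[0.1717 -0.0035 0.0386; -0.0035 0.2526 0.0068; 0.0386 0.0068 0.2260]
step 3: x^-=[1.3428, -0.0732, 2.2631]  P^-=[0.4381 0.0310 0.0711; 0.0310 0.5216 -0.0072; 0.0711 -0.0072 0.6937]  S=[0.7556 0.0942 0.0098; 0.0942 1.0743 -0.1390; 0.0098 -0.1390 1.0899]  K=[0.5773 -0.1075 0.1127; 0.1342 0.4804 0.0915; -0.1422 -0.0288 0.6440]  nu=[-1.2309, -2.8093, -3.4128]  x^+=[0.5496, -1.9002, 0.3210]  P^+=[0.1671 -0.0026 0.0373; -0.0026 0.2508 0.0066; 0.0373 0.0066 0.2213]
step 4: x^-=[0.1652, -1.5307, 0.1407]  P^-=[0.4350 0.0315 0.0700; 0.0315 0.5205 -0.0073; 0.0700 -0.0073 0.6873]  S=[0.7528 0.0950 0.0099; 0.0950 1.0726 -0.1377; 0.0099 -0.1377 1.0831]  K=[0.5758 -0.1069 0.1121; 0.1346 0.4797 0.0913; -0.1421 -0.0287 0.6421]  nu=[2.6167, 2.2995, -0.7499]  x^+=[1.3420, -0.1437, -0.7787]  P^+=[0.1666 -0.0024 0.0371; -0.0024 0.2505 0.0065; 0.0371 0.0065 0.2206]
step 5: x^-=[1.1871, -0.0626, -0.7927]  P^-=[0.4347 0.0316 0.0699; 0.0316 0.5203 -0.0073; 0.0699 -0.0073 0.6864]  S=[0.7526 0.0951 0.0099; 0.0951 1.0723 -0.1375; 0.0099 -0.1375 1.0821]  K=[0.5757 -0.1069 0.1120; 0.1347 0.4796 0.0913; -0.1421 -0.0287 0.6418]  nu=[-1.8715, -1.6830, -0.3528]  x^+=[0.2500, -1.1541, -0.7050]  P^+=[0.1666 -0.0024 0.0371; -0.0024 0.2505 0.0065; 0.0371 0.0065 0.2205]

P_post[1,1] = 0.2505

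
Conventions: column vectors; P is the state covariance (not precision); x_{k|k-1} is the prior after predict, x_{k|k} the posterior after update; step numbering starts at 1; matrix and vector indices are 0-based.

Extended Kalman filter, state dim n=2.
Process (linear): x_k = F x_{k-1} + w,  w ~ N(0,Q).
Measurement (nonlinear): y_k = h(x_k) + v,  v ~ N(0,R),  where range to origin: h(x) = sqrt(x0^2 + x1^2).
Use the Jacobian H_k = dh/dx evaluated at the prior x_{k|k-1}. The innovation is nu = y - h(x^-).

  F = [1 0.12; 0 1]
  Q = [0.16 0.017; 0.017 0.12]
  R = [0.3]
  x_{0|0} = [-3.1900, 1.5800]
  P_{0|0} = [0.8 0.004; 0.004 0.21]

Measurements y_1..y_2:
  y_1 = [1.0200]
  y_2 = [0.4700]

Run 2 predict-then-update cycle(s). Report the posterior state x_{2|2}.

step 1: x^-=[-3.0004, 1.5800]  P^-=[0.9640 0.0462; 0.0462 0.3300]  H_jac=[-0.8848 0.4659]  S=[1.0883]  K=[-0.7640; 0.1037]  nu=[-2.3710]  x^+=[-1.1890, 1.3341]  P^+=[0.3288 0.1324; 0.1324 0.3183]
step 2: x^-=[-1.0289, 1.3341]  P^-=[0.5251 0.1876; 0.1876 0.4383]  H_jac=[-0.6107 0.7919]  S=[0.5892]  K=[-0.2921; 0.3945]  nu=[-1.2147]  x^+=[-0.6740, 0.8548]  P^+=[0.4749 0.2556; 0.2556 0.3466]

x_post = [-0.6740, 0.8548]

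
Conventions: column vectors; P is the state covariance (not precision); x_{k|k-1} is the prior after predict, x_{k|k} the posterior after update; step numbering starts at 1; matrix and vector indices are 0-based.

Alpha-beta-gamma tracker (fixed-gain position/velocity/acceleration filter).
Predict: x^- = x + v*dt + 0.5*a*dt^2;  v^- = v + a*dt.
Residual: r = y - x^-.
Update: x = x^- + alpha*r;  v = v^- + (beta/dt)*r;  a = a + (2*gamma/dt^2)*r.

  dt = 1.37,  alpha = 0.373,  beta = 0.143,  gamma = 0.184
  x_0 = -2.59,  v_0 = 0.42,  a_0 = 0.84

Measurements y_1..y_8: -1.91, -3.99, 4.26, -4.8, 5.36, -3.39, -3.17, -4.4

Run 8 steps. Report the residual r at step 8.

resid = 8.1591

step 1: x_pred=-1.2263  r=-0.6837  x^+=-1.4813  v^+=1.4994  a^+=0.7059
step 2: x_pred=1.2354  r=-5.2254  x^+=-0.7137  v^+=1.9212  a^+=-0.3186
step 3: x_pred=1.6193  r=2.6407  x^+=2.6043  v^+=1.7603  a^+=0.1992
step 4: x_pred=5.2029  r=-10.0029  x^+=1.4718  v^+=0.9891  a^+=-1.7621
step 5: x_pred=1.1732  r=4.1868  x^+=2.7349  v^+=-0.9879  a^+=-0.9412
step 6: x_pred=0.4982  r=-3.8882  x^+=-0.9521  v^+=-2.6832  a^+=-1.7035
step 7: x_pred=-6.2268  r=3.0568  x^+=-5.0866  v^+=-4.6980  a^+=-1.1042
step 8: x_pred=-12.5591  r=8.1591  x^+=-9.5157  v^+=-5.3591  a^+=0.4955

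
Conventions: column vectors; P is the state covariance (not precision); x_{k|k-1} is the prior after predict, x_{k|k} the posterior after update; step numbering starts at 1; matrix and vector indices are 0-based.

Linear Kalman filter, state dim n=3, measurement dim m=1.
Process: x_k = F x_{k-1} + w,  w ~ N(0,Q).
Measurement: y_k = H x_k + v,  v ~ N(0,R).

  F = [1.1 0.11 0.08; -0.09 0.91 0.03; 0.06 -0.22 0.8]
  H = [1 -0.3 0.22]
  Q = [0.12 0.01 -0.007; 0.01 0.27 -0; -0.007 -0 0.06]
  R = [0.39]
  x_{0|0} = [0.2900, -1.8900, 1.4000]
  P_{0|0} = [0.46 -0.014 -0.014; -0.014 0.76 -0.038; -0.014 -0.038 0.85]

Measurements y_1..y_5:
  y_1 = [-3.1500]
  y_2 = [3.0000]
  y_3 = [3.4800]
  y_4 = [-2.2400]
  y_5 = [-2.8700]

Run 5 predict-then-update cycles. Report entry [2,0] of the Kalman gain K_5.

K[2,0] = -0.0725

step 1: x^-=[0.2231, -1.7040, 1.5532]  P^-=[0.6847 0.0254 0.0476; 0.0254 0.9041 -0.1617; 0.0476 -0.1617 0.6548]  S=[1.2148]  K=[0.5660; -0.2316; 0.1977]  nu=[-4.2260]  x^+=[-2.1687, -0.7252, 0.7177]  P^+=[0.2956 0.1847 -0.0883; 0.1847 0.8390 -0.1061; -0.0883 -0.1061 0.6074]
step 2: x^-=[-2.4080, -0.4432, 0.6036]  P^-=[0.5190 0.2389 -0.0980; 0.2389 0.9321 -0.2116; -0.0980 -0.2116 0.5144]  S=[0.8592]  K=[0.4955; -0.1016; 0.0915]  nu=[5.1422]  x^+=[0.1400, -0.9657, 1.0740]  P^+=[0.3080 0.2821 -0.1370; 0.2821 0.9233 -0.2036; -0.1370 -0.2036 0.5072]
step 3: x^-=[0.1337, -0.8592, 1.0800]  P^-=[0.5477 0.3337 -0.1785; 0.3337 0.9809 -0.2906; -0.1785 -0.2906 0.4814]  S=[0.8089]  K=[0.5048; -0.0302; 0.0180]  nu=[2.8510]  x^+=[1.5728, -0.9454, 1.1315]  P^+=[0.3416 0.3461 -0.1859; 0.3461 0.9802 -0.2901; -0.1859 -0.2901 0.4812]
step 4: x^-=[1.7167, -0.9679, 1.2075]  P^-=[0.5942 0.3916 -0.2437; 0.3916 1.0134 -0.3570; -0.2437 -0.3570 0.4918]  S=[0.8041]  K=[0.5262; 0.0112; -0.0353]  nu=[-4.5127]  x^+=[-0.6577, -1.0186, 1.3670]  P^+=[0.3716 0.3868 -0.2288; 0.3868 1.0132 -0.3567; -0.2288 -0.3567 0.4908]
step 5: x^-=[-0.7262, -0.8267, 1.2783]  P^-=[0.6321 0.4262 -0.2942; 0.4262 1.0309 -0.4056; -0.2942 -0.4056 0.5179]  S=[0.8083]  K=[0.5437; 0.0342; -0.0725]  nu=[-2.6731]  x^+=[-2.1796, -0.9182, 1.4720]  P^+=[0.3931 0.4111 -0.2623; 0.4111 1.0300 -0.4036; -0.2623 -0.4036 0.5136]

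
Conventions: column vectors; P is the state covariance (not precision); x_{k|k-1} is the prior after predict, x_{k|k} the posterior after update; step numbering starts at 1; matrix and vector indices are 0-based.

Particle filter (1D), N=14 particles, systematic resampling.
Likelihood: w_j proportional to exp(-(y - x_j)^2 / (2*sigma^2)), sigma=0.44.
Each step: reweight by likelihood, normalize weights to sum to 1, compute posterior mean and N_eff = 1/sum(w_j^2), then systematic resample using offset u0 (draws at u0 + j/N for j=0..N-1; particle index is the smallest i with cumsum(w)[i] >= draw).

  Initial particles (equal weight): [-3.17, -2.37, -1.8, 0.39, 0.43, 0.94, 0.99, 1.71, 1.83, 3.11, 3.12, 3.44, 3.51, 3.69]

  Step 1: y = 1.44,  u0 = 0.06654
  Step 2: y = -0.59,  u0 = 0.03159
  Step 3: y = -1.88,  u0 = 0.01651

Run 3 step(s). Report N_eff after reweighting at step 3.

N_eff = 12.6143

step 1: w=[0.0000, 0.0000, 0.0000, 0.0211, 0.0261, 0.1905, 0.2154, 0.3010, 0.2453, 0.0003, 0.0002, 0.0000, 0.0000, 0.0000]  mean=1.3772  Neff=4.2618  idx=[5, 5, 5, 6, 6, 6, 7, 7, 7, 7, 8, 8, 8, 8]
step 2: w=[0.1996, 0.1996, 0.1996, 0.1336, 0.1336, 0.1336, 0.0001, 0.0001, 0.0001, 0.0001, 0.0000, 0.0000, 0.0000, 0.0000]  mean=0.9604  Neff=5.7789  idx=[0, 0, 0, 1, 1, 1, 2, 2, 3, 3, 4, 4, 5, 5]
step 3: w=[0.0919, 0.0919, 0.0919, 0.0919, 0.0919, 0.0919, 0.0919, 0.0919, 0.0441, 0.0441, 0.0441, 0.0441, 0.0441, 0.0441]  mean=0.9532  Neff=12.6143  idx=[0, 0, 1, 2, 3, 4, 4, 5, 6, 7, 7, 9, 11, 12]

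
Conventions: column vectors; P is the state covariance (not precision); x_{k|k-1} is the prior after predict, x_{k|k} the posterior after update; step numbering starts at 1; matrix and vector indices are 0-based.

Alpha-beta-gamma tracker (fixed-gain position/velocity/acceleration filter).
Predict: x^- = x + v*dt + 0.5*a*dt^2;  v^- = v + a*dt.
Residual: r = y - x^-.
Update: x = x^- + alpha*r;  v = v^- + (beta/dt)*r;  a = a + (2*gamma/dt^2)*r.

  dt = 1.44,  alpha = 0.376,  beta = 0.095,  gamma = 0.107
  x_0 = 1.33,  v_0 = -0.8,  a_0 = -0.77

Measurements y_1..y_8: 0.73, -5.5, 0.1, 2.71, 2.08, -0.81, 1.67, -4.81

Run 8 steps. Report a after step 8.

a_post = -0.3924

step 1: x_pred=-0.6203  r=1.3503  x^+=-0.1126  v^+=-1.8197  a^+=-0.6306
step 2: x_pred=-3.3868  r=-2.1132  x^+=-4.1814  v^+=-2.8672  a^+=-0.8487
step 3: x_pred=-9.1902  r=9.2902  x^+=-5.6971  v^+=-3.4765  a^+=0.1100
step 4: x_pred=-10.5892  r=13.2992  x^+=-5.5887  v^+=-2.4407  a^+=1.4825
step 5: x_pred=-7.5662  r=9.6462  x^+=-3.9392  v^+=0.3306  a^+=2.4781
step 6: x_pred=-0.8939  r=0.0839  x^+=-0.8624  v^+=3.9045  a^+=2.4867
step 7: x_pred=7.3383  r=-5.6683  x^+=5.2070  v^+=7.1114  a^+=1.9017
step 8: x_pred=17.4192  r=-22.2292  x^+=9.0610  v^+=8.3834  a^+=-0.3924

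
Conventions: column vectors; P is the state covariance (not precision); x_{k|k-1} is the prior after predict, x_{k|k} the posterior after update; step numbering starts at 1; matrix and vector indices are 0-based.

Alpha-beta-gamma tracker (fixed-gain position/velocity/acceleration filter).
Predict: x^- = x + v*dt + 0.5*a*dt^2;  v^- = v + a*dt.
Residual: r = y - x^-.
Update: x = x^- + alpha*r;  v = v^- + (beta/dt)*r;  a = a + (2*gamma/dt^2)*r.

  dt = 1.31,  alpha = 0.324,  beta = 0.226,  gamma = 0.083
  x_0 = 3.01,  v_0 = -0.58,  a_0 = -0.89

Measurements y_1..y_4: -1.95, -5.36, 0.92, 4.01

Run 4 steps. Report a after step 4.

a_post = 1.3708

step 1: x_pred=1.4865  r=-3.4365  x^+=0.3731  v^+=-2.3388  a^+=-1.2224
step 2: x_pred=-3.7396  r=-1.6204  x^+=-4.2646  v^+=-4.2197  a^+=-1.3792
step 3: x_pred=-10.9758  r=11.8958  x^+=-7.1216  v^+=-3.9741  a^+=-0.2285
step 4: x_pred=-12.5237  r=16.5337  x^+=-7.1668  v^+=-1.4211  a^+=1.3708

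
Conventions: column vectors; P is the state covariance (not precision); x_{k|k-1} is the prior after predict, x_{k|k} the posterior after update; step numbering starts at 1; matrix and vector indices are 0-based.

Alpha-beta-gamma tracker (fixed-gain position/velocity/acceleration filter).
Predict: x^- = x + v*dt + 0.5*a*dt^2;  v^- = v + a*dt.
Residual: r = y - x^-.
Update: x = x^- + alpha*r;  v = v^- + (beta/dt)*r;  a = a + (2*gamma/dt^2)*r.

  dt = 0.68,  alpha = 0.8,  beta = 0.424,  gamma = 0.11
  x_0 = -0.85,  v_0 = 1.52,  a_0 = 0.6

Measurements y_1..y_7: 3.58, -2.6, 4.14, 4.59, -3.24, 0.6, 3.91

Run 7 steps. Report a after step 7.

a_post = 1.4992

step 1: x_pred=0.3223  r=3.2577  x^+=2.9285  v^+=3.9593  a^+=2.1499
step 2: x_pred=6.1178  r=-8.7178  x^+=-0.8564  v^+=-0.0146  a^+=-1.9978
step 3: x_pred=-1.3283  r=5.4683  x^+=3.0463  v^+=2.0365  a^+=0.6039
step 4: x_pred=4.5708  r=0.0192  x^+=4.5862  v^+=2.4591  a^+=0.6130
step 5: x_pred=6.4001  r=-9.6401  x^+=-1.3120  v^+=-3.1349  a^+=-3.9735
step 6: x_pred=-4.3624  r=4.9624  x^+=-0.3925  v^+=-2.7427  a^+=-1.6125
step 7: x_pred=-2.6303  r=6.5403  x^+=2.6019  v^+=0.2389  a^+=1.4992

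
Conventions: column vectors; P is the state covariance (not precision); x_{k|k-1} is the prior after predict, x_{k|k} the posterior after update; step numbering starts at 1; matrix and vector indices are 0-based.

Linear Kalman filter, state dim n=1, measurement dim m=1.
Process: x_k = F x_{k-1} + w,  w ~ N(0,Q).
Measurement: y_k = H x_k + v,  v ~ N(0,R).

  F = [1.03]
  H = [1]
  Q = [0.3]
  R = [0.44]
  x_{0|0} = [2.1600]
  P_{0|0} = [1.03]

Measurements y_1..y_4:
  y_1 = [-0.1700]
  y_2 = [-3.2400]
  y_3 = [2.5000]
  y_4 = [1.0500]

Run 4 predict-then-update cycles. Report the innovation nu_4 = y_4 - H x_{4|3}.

step 1: x^-=[2.2248]  P^-=[1.3927]  S=[1.8327]  K=[0.7599]  nu=[-2.3948]  x^+=[0.4049]  P^+=[0.3344]
step 2: x^-=[0.4171]  P^-=[0.6547]  S=[1.0947]  K=[0.5981]  nu=[-3.6571]  x^+=[-1.7701]  P^+=[0.2632]
step 3: x^-=[-1.8232]  P^-=[0.5792]  S=[1.0192]  K=[0.5683]  nu=[4.3232]  x^+=[0.6336]  P^+=[0.2500]
step 4: x^-=[0.6526]  P^-=[0.5653]  S=[1.0053]  K=[0.5623]  nu=[0.3974]  x^+=[0.8761]  P^+=[0.2474]

innov = [0.3974]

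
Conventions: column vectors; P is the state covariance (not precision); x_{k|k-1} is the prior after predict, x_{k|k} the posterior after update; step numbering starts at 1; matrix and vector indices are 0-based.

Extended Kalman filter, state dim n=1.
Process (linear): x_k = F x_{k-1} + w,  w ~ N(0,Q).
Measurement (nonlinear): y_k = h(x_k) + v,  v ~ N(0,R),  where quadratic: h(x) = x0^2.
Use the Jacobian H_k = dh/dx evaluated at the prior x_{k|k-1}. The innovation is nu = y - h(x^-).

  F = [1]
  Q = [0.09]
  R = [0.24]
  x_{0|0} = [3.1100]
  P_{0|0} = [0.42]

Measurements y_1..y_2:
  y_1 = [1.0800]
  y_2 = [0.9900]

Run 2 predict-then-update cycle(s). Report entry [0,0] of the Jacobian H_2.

H_jac[0,0] = 3.4905

step 1: x^-=[3.1100]  P^-=[0.5100]  H_jac=[6.2200]  S=[19.9711]  K=[0.1588]  nu=[-8.5921]  x^+=[1.7452]  P^+=[0.0061]
step 2: x^-=[1.7452]  P^-=[0.0961]  H_jac=[3.4905]  S=[1.4112]  K=[0.2378]  nu=[-2.0558]  x^+=[1.2564]  P^+=[0.0163]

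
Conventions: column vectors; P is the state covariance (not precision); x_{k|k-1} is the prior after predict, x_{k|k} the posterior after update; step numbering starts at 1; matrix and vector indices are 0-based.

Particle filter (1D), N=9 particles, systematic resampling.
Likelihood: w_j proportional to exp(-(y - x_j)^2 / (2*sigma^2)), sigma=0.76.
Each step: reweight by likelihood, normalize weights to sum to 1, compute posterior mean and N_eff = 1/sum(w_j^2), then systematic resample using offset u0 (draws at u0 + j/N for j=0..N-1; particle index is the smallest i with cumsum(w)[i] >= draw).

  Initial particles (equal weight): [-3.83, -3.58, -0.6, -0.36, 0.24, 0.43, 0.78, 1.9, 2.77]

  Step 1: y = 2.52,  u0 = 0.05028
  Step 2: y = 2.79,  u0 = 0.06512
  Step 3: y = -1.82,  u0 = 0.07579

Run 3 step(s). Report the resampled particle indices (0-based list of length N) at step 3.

step 1: w=[0.0000, 0.0000, 0.0001, 0.0004, 0.0063, 0.0129, 0.0411, 0.4046, 0.5346]  mean=2.2886  Neff=2.2151  idx=[6, 7, 7, 7, 8, 8, 8, 8, 8]
step 2: w=[0.0046, 0.0770, 0.0770, 0.0770, 0.1529, 0.1529, 0.1529, 0.1529, 0.1529]  mean=2.5597  Neff=7.4268  idx=[1, 3, 4, 5, 5, 6, 7, 7, 8]
step 3: w=[0.4967, 0.4967, 0.0010, 0.0010, 0.0010, 0.0010, 0.0010, 0.0010, 0.0010]  mean=1.9058  Neff=2.0269  idx=[0, 0, 0, 0, 1, 1, 1, 1, 1]

resampled_idx = [0, 0, 0, 0, 1, 1, 1, 1, 1]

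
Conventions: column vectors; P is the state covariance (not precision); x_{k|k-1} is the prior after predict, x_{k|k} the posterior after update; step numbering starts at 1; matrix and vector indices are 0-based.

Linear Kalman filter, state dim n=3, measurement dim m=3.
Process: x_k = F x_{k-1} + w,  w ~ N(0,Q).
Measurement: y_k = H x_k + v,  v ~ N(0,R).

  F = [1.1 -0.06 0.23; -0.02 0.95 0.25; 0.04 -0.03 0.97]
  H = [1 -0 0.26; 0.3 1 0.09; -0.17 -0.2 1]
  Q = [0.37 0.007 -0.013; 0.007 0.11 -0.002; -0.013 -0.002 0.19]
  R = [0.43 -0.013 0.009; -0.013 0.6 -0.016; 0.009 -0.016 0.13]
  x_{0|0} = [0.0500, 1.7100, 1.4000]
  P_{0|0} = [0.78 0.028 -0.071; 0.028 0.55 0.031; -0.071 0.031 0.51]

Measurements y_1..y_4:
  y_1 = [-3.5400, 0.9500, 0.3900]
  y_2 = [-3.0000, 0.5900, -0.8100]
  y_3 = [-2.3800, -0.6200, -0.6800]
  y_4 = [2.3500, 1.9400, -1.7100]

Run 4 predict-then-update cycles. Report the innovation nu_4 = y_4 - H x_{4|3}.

innov = [5.8058, 2.1694, -1.1009]

step 1: x^-=[0.2744, 1.9735, 1.3087]  P^-=[1.3023 0.0042 0.0567; 0.0042 0.6529 0.1355; 0.0567 0.1355 0.6642]  S=[1.8067 0.4422 0.0066; 0.4422 1.4055 -0.0050; 0.0066 -0.0050 0.7848]  K=[0.7154 0.0588 -0.2166; -0.1021 0.5063 0.0094; 0.0936 0.1244 0.7996]  nu=[-4.1547, -1.2236, -0.4774]  x^+=[-2.6663, 1.7738, 0.3859]  P^+=[0.3007 -0.0622 0.0160; -0.0622 0.3195 0.0455; 0.0160 0.0455 0.1146]
step 2: x^-=[-2.9506, 1.8349, 0.2145]  P^-=[0.7562 -0.0628 0.0429; -0.0628 0.4295 0.0555; 0.0429 0.0555 0.2974]  S=[1.2286 0.1797 0.0084; 0.1797 1.0746 -0.0326; 0.0084 -0.0326 0.4254]  K=[0.6189 0.0473 -0.1805; -0.0982 0.4028 -0.0136; 0.0794 0.0953 0.6616]  nu=[-0.1052, -0.3790, -1.1591]  x^+=[-2.8244, 1.7083, -0.5968]  P^+=[0.2601 -0.0561 0.0143; -0.0561 0.2571 0.0328; 0.0143 0.0328 0.0942]
step 3: x^-=[-3.3466, 1.5302, -0.7432]  P^-=[0.7044 -0.0561 0.0352; -0.0561 0.3655 0.0410; 0.0352 0.0410 0.2786]  S=[1.1716 0.1653 0.0044; 0.1653 1.0068 -0.0368; 0.0044 -0.0368 0.4114]  K=[0.6025 0.0518 -0.1801; -0.0901 0.3640 -0.0214; 0.0771 0.0872 0.6497]  nu=[1.1598, -1.0793, -0.1997]  x^+=[-2.6678, 1.0371, -0.8775]  P^+=[0.2531 -0.0510 0.0140; -0.0510 0.2327 0.0284; 0.0140 0.0284 0.0918]
step 4: x^-=[-3.1987, 0.8192, -0.9890]  P^-=[0.6950 -0.0504 0.0341; -0.0504 0.3411 0.0373; 0.0341 0.0373 0.2766]  S=[1.1614 0.1670 0.0035; 0.1670 0.9843 -0.0368; 0.0035 -0.0368 0.4104]  K=[0.5986 0.0554 -0.1804; -0.0850 0.3482 -0.0225; 0.0771 0.0848 0.6486]  nu=[5.8058, 2.1694, -1.1009]  x^+=[0.5956, 1.1057, -1.0714]  P^+=[0.2514 -0.0483 0.0141; -0.0483 0.2225 0.0270; 0.0141 0.0270 0.0915]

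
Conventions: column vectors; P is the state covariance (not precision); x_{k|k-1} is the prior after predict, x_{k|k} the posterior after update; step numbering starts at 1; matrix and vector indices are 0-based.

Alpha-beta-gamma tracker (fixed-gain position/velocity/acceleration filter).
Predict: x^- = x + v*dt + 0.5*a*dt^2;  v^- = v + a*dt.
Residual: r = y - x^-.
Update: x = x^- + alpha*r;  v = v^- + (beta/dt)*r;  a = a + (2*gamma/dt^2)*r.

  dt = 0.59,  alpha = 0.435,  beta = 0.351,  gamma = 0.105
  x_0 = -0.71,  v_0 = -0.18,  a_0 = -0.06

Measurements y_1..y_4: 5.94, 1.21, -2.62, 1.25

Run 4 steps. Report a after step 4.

step 1: x_pred=-0.8266  r=6.7666  x^+=2.1168  v^+=3.8102  a^+=4.0221
step 2: x_pred=5.0649  r=-3.8549  x^+=3.3880  v^+=3.8899  a^+=1.6966
step 3: x_pred=5.9784  r=-8.5984  x^+=2.2381  v^+=-0.2244  a^+=-3.4906
step 4: x_pred=1.4981  r=-0.2481  x^+=1.3902  v^+=-2.4315  a^+=-3.6403

a_post = -3.6403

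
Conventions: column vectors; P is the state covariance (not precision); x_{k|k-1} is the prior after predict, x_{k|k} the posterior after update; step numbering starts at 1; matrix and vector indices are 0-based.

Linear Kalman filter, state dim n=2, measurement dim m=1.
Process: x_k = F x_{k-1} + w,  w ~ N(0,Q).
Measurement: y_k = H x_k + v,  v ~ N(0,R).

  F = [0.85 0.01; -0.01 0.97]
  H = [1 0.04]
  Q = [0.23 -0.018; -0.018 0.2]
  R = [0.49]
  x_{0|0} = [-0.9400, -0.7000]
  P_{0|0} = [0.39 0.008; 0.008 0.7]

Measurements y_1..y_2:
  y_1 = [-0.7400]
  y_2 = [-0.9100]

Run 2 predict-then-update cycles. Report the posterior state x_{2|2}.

x_post = [-0.7575, -0.6424]

step 1: x^-=[-0.8060, -0.6696]  P^-=[0.5120 -0.0079; -0.0079 0.8585]  S=[1.0027]  K=[0.5103; 0.0263]  nu=[0.0928]  x^+=[-0.7587, -0.6672]  P^+=[0.2509 -0.0214; -0.0214 0.8578]
step 2: x^-=[-0.6515, -0.6396]  P^-=[0.4110 -0.0295; -0.0295 1.0076]  S=[0.9002]  K=[0.4552; 0.0120]  nu=[-0.2329]  x^+=[-0.7575, -0.6424]  P^+=[0.2244 -0.0344; -0.0344 1.0074]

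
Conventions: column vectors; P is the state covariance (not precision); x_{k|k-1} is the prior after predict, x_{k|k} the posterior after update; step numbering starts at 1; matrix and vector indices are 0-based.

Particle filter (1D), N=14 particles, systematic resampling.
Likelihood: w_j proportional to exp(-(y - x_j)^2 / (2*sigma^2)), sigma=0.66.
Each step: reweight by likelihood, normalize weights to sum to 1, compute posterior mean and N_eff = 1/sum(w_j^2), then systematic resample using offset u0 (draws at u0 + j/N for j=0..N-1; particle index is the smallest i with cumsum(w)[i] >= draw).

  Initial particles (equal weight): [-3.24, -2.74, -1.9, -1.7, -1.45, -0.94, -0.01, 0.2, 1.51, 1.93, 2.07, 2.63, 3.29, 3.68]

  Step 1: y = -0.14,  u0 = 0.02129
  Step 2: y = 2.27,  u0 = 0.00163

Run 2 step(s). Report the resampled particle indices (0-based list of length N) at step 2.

step 1: w=[0.0000, 0.0002, 0.0109, 0.0234, 0.0532, 0.1830, 0.3742, 0.3341, 0.0168, 0.0028, 0.0014, 0.0001, 0.0000, 0.0000]  mean=-0.2132  Neff=3.4608  idx=[3, 5, 5, 5, 6, 6, 6, 6, 6, 7, 7, 7, 7, 7]
step 2: w=[0.0000, 0.0001, 0.0001, 0.0001, 0.0519, 0.0519, 0.0519, 0.0519, 0.0519, 0.1480, 0.1480, 0.1480, 0.1480, 0.1480]  mean=0.1450  Neff=8.1283  idx=[4, 5, 6, 8, 9, 9, 10, 10, 11, 11, 12, 12, 13, 13]

resampled_idx = [4, 5, 6, 8, 9, 9, 10, 10, 11, 11, 12, 12, 13, 13]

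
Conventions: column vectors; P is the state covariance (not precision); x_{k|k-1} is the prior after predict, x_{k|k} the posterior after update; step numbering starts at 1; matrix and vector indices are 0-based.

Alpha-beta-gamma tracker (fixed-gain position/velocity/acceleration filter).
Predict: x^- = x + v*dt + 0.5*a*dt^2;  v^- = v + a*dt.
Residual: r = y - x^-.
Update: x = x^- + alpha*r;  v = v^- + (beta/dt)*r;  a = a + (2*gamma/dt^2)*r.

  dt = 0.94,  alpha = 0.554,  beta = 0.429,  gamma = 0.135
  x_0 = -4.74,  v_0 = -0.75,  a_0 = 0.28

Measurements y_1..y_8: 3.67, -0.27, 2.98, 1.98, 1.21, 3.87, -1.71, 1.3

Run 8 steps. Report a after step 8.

a_post = 0.6610

step 1: x_pred=-5.3213  r=8.9913  x^+=-0.3401  v^+=3.6167  a^+=3.0275
step 2: x_pred=4.3971  r=-4.6671  x^+=1.8115  v^+=4.3325  a^+=1.6013
step 3: x_pred=6.5915  r=-3.6115  x^+=4.5907  v^+=4.1895  a^+=0.4978
step 4: x_pred=8.7488  r=-6.7688  x^+=4.9989  v^+=1.5682  a^+=-1.5706
step 5: x_pred=5.7792  r=-4.5692  x^+=3.2478  v^+=-1.9934  a^+=-2.9668
step 6: x_pred=0.0634  r=3.8066  x^+=2.1722  v^+=-3.0448  a^+=-1.8036
step 7: x_pred=-1.4867  r=-0.2233  x^+=-1.6104  v^+=-4.8421  a^+=-1.8718
step 8: x_pred=-6.9889  r=8.2889  x^+=-2.3969  v^+=-2.8186  a^+=0.6610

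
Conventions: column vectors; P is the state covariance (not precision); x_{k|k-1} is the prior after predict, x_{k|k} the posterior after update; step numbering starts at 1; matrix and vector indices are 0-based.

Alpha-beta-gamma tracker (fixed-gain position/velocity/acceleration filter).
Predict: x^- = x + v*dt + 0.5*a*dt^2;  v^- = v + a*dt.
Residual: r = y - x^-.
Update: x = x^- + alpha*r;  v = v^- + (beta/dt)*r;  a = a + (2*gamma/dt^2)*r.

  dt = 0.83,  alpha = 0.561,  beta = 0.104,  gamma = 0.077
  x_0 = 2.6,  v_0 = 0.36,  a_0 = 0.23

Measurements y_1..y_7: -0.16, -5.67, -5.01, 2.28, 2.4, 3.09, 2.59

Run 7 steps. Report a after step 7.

step 1: x_pred=2.9780  r=-3.1380  x^+=1.2176  v^+=0.1577  a^+=-0.4715
step 2: x_pred=1.1861  r=-6.8561  x^+=-2.6602  v^+=-1.0927  a^+=-2.0041
step 3: x_pred=-4.2575  r=-0.7525  x^+=-4.6796  v^+=-2.8504  a^+=-2.1724
step 4: x_pred=-7.7938  r=10.0738  x^+=-2.1424  v^+=-3.3912  a^+=0.0796
step 5: x_pred=-4.9297  r=7.3297  x^+=-0.8177  v^+=-2.4068  a^+=1.7181
step 6: x_pred=-2.2236  r=5.3136  x^+=0.7573  v^+=-0.3150  a^+=2.9059
step 7: x_pred=1.4969  r=1.0931  x^+=2.1101  v^+=2.2339  a^+=3.1503

a_post = 3.1503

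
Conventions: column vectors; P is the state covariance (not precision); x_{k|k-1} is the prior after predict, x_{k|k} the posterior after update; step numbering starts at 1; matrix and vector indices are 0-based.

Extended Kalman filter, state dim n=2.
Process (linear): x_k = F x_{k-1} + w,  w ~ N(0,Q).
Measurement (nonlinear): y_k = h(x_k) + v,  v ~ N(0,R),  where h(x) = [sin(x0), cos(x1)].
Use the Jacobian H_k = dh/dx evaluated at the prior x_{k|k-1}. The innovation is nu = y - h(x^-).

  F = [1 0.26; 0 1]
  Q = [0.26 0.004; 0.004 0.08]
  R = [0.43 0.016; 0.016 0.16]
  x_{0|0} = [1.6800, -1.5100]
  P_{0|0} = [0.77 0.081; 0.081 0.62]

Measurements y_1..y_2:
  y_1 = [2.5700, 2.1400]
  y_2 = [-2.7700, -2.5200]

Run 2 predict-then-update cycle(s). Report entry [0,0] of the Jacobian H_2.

step 1: x^-=[1.2874, -1.5100]  P^-=[1.1140 0.2462; 0.2462 0.7000]  H_jac=[0.2796 0.0000; 0.0000 0.9982]  S=[0.5171 0.0847; 0.0847 0.8574]  K=[0.5646 0.2308; -0.0004 0.8149]  nu=[1.6099, 2.0792]  x^+=[2.6763, 0.1838]  P^+=[0.8814 0.0461; 0.0461 0.1306]
step 2: x^-=[2.7241, 0.1838]  P^-=[1.1742 0.0840; 0.0840 0.2106]  H_jac=[-0.9141 0.0000; 0.0000 -0.1828]  S=[1.4111 0.0300; 0.0300 0.1670]  K=[-0.7616 0.0450; -0.0497 -0.2216]  nu=[-3.1755, -3.5031]  x^+=[4.9848, 1.1179]  P^+=[0.3575 0.0273; 0.0273 0.1983]

H_jac[0,0] = -0.9141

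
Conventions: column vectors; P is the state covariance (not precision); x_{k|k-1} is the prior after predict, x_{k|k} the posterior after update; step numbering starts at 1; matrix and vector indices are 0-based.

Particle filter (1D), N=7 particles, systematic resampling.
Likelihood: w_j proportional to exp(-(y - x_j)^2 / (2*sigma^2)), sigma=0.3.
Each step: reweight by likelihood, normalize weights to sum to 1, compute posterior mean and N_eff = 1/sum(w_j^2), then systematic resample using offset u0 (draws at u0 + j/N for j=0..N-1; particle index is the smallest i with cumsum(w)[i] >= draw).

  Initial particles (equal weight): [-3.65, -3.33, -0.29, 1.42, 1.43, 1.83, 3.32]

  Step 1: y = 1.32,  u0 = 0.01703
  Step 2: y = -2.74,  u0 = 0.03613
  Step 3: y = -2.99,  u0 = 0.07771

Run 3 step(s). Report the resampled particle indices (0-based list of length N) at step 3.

step 1: w=[0.0000, 0.0000, 0.0000, 0.4469, 0.4417, 0.1114, 0.0000]  mean=1.4701  Neff=2.4555  idx=[3, 3, 3, 3, 4, 4, 4]
step 2: w=[0.1698, 0.1698, 0.1698, 0.1698, 0.1069, 0.1069, 0.1069]  mean=1.4232  Neff=6.6826  idx=[0, 1, 1, 2, 3, 4, 6]
step 3: w=[0.1607, 0.1607, 0.1607, 0.1607, 0.1607, 0.0984, 0.0984]  mean=1.4220  Neff=6.7386  idx=[0, 1, 2, 3, 4, 4, 6]

resampled_idx = [0, 1, 2, 3, 4, 4, 6]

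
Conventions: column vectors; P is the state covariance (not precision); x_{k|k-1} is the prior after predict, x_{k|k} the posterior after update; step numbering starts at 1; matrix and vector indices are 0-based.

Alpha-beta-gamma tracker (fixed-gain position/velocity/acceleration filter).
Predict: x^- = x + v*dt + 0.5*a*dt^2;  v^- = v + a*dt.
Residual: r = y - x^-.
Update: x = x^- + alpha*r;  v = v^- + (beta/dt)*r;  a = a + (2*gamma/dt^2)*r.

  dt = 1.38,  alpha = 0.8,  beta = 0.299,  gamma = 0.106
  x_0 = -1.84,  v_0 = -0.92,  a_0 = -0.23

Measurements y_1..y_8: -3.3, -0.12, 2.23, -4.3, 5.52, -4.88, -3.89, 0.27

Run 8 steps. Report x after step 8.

x_post = -0.8402

step 1: x_pred=-3.3286  r=0.0286  x^+=-3.3057  v^+=-1.2312  a^+=-0.2268
step 2: x_pred=-5.2208  r=5.1008  x^+=-1.1402  v^+=-0.4390  a^+=0.3410
step 3: x_pred=-1.4213  r=3.6513  x^+=1.4997  v^+=0.8227  a^+=0.7475
step 4: x_pred=3.3468  r=-7.6468  x^+=-2.7706  v^+=0.1974  a^+=-0.1038
step 5: x_pred=-2.5971  r=8.1171  x^+=3.8966  v^+=1.8129  a^+=0.7998
step 6: x_pred=7.1600  r=-12.0400  x^+=-2.4720  v^+=0.3080  a^+=-0.5405
step 7: x_pred=-2.5616  r=-1.3284  x^+=-3.6243  v^+=-0.7257  a^+=-0.6883
step 8: x_pred=-5.2812  r=5.5512  x^+=-0.8402  v^+=-0.4728  a^+=-0.0704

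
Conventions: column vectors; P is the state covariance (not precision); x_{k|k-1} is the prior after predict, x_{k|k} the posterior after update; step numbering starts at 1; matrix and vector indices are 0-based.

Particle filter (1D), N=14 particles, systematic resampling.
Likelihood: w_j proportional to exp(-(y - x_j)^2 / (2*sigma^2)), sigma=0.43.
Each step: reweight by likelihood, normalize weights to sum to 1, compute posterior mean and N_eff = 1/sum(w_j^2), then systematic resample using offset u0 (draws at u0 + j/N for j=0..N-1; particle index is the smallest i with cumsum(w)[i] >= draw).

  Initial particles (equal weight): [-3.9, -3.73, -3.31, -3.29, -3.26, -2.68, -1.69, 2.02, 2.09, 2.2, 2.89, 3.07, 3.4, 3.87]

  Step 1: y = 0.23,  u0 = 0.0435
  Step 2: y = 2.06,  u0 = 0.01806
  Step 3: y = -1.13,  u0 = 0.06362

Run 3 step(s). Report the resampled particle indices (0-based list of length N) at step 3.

resampled_idx = [0, 1, 1, 2, 3, 4, 4, 5, 6, 6, 7, 8, 10, 12]

step 1: w=[0.0000, 0.0000, 0.0000, 0.0000, 0.0000, 0.0000, 0.1404, 0.5174, 0.2593, 0.0830, 0.0000, 0.0000, 0.0000, 0.0000]  mean=1.5322  Neff=2.7665  idx=[6, 6, 7, 7, 7, 7, 7, 7, 7, 8, 8, 8, 8, 9]
step 2: w=[0.0000, 0.0000, 0.0836, 0.0836, 0.0836, 0.0836, 0.0836, 0.0836, 0.0836, 0.0838, 0.0838, 0.0838, 0.0838, 0.0796]  mean=2.0578  Neff=11.9978  idx=[2, 3, 3, 4, 5, 6, 7, 8, 9, 9, 10, 11, 12, 13]
step 3: w=[0.1048, 0.1048, 0.1048, 0.1048, 0.1048, 0.1048, 0.1048, 0.1048, 0.0314, 0.0314, 0.0314, 0.0314, 0.0314, 0.0045]  mean=2.0318  Neff=10.7703  idx=[0, 1, 1, 2, 3, 4, 4, 5, 6, 6, 7, 8, 10, 12]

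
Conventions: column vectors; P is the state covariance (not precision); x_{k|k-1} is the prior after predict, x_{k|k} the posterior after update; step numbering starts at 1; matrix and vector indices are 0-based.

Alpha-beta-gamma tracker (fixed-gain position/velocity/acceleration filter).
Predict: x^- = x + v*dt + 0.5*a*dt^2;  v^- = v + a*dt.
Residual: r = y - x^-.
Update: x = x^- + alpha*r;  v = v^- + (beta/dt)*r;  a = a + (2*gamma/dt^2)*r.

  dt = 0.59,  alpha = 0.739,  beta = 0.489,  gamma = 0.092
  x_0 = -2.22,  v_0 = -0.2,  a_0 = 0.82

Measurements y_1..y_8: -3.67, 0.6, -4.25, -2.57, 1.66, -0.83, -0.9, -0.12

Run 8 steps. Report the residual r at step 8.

resid = 0.3217

step 1: x_pred=-2.1953  r=-1.4747  x^+=-3.2851  v^+=-0.9385  a^+=0.0405
step 2: x_pred=-3.8317  r=4.4317  x^+=-0.5567  v^+=2.7585  a^+=2.3830
step 3: x_pred=1.4856  r=-5.7356  x^+=-2.7530  v^+=-0.5892  a^+=-0.6487
step 4: x_pred=-3.2136  r=0.6436  x^+=-2.7380  v^+=-0.4386  a^+=-0.3085
step 5: x_pred=-3.0504  r=4.7104  x^+=0.4306  v^+=3.2835  a^+=2.1813
step 6: x_pred=2.7475  r=-3.5775  x^+=0.1037  v^+=1.6054  a^+=0.2903
step 7: x_pred=1.1014  r=-2.0014  x^+=-0.3776  v^+=0.1179  a^+=-0.7676
step 8: x_pred=-0.4417  r=0.3217  x^+=-0.2040  v^+=-0.0684  a^+=-0.5976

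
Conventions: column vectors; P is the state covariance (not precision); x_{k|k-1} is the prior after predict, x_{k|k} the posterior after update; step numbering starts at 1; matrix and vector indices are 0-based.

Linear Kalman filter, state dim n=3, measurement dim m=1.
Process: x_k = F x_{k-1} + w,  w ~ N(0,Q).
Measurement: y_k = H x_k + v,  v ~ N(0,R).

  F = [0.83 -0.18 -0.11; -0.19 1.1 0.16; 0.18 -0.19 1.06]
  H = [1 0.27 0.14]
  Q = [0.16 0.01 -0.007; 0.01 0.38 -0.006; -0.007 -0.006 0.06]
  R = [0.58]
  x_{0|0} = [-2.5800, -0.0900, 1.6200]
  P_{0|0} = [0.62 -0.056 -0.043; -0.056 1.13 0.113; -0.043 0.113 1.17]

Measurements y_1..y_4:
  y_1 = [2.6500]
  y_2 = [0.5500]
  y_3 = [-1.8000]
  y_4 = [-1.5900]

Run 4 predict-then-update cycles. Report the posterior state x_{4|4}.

x_post = [-2.3394, 3.8729, 0.3583]

step 1: x^-=[-2.3034, 0.6504, 1.2699]  P^-=[0.6669 -0.4087 -0.0577; -0.4087 1.8654 0.0577; -0.0577 0.0577 1.3774]  S=[1.1775]  K=[0.4659; 0.0875; 0.1280]  nu=[4.6000]  x^+=[-0.1605, 1.0530, 1.8588]  P^+=[0.4114 -0.4567 -0.1279; -0.4567 1.8564 0.0445; -0.1279 0.0445 1.3581]
step 2: x^-=[-0.5272, 1.4862, 1.7413]  P^-=[0.6816 -0.9053 -0.0711; -0.9053 2.8902 -0.2120; -0.0711 -0.2120 1.6308]  S=[0.9795]  K=[0.4362; -0.1578; 0.1020]  nu=[0.4321]  x^+=[-0.3387, 1.4180, 1.7854]  P^+=[0.4953 -0.8378 -0.1147; -0.8378 2.8658 -0.1963; -0.1147 -0.1963 1.6206]
step 3: x^-=[-0.7328, 1.9098, 1.5622]  P^-=[0.8772 -1.4459 0.0700; -1.4459 4.1951 -0.7462; 0.0700 -0.7462 2.0930]  S=[0.9864]  K=[0.5034; -0.4234; 0.1638]  nu=[-1.8016]  x^+=[-1.6397, 2.6727, 1.2671]  P^+=[0.6272 -1.2356 -0.0113; -1.2356 4.0183 -0.6778; -0.0113 -0.6778 2.0666]
step 4: x^-=[-1.9814, 3.4542, 0.5402]  P^-=[1.0917 -1.9915 0.3235; -1.9915 5.5962 -1.5738; 0.3235 -1.5738 2.9006]  S=[1.0327]  K=[0.5803; -0.6786; 0.2950]  nu=[-0.6168]  x^+=[-2.3394, 3.8729, 0.3583]  P^+=[0.7439 -1.5848 0.1467; -1.5848 5.1206 -1.3671; 0.1467 -1.3671 2.8107]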